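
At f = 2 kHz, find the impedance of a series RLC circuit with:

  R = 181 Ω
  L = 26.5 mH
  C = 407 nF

Step 1 — Angular frequency: ω = 2π·f = 2π·2000 = 1.257e+04 rad/s.
Step 2 — Component impedances:
  R: Z = R = 181 Ω
  L: Z = jωL = j·1.257e+04·0.0265 = 0 + j333 Ω
  C: Z = 1/(jωC) = -j/(ω·C) = 0 - j195.5 Ω
Step 3 — Series combination: Z_total = R + L + C = 181 + j137.5 Ω = 227.3∠37.2° Ω.

Z = 181 + j137.5 Ω = 227.3∠37.2° Ω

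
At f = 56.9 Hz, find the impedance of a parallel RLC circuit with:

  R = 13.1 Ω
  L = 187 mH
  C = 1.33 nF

Step 1 — Angular frequency: ω = 2π·f = 2π·56.9 = 357.5 rad/s.
Step 2 — Component impedances:
  R: Z = R = 13.1 Ω
  L: Z = jωL = j·357.5·0.187 = 0 + j66.85 Ω
  C: Z = 1/(jωC) = -j/(ω·C) = 0 - j2.103e+06 Ω
Step 3 — Parallel combination: 1/Z_total = 1/R + 1/L + 1/C; Z_total = 12.62 + j2.472 Ω = 12.86∠11.1° Ω.

Z = 12.62 + j2.472 Ω = 12.86∠11.1° Ω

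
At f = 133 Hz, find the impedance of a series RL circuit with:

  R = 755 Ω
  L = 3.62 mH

Step 1 — Angular frequency: ω = 2π·f = 2π·133 = 835.7 rad/s.
Step 2 — Component impedances:
  R: Z = R = 755 Ω
  L: Z = jωL = j·835.7·0.00362 = 0 + j3.025 Ω
Step 3 — Series combination: Z_total = R + L = 755 + j3.025 Ω = 755∠0.2° Ω.

Z = 755 + j3.025 Ω = 755∠0.2° Ω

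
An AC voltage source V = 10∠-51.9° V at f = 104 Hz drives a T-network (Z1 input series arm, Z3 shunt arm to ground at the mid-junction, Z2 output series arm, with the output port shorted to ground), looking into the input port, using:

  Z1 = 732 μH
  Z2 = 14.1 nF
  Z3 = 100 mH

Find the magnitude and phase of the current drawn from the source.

Step 1 — Angular frequency: ω = 2π·f = 2π·104 = 653.5 rad/s.
Step 2 — Component impedances:
  Z1: Z = jωL = j·653.5·0.000732 = 0 + j0.4783 Ω
  Z2: Z = 1/(jωC) = -j/(ω·C) = 0 - j1.085e+05 Ω
  Z3: Z = jωL = j·653.5·0.1 = 0 + j65.35 Ω
Step 3 — With the output port shorted to ground, the output series arm Z2 runs from the junction to ground; the shunt arm Z3 also runs from the junction to ground. They appear in parallel: Z3 || Z2 = 0 + j65.38 Ω.
Step 4 — Series with input arm Z1: Z_in = Z1 + (Z3 || Z2) = 0 + j65.86 Ω = 65.86∠90.0° Ω.
Step 5 — Source phasor: V = 10∠-51.9° V = 6.17 - j7.869 V.
Step 6 — Ohm's law: I = V / Z_total = (6.17 - j7.869) / (0 + j65.86) = -0.1195 - j0.09369 A.
Step 7 — Convert to polar: |I| = 0.1518 A, ∠I = -141.9°.

I = 0.1518∠-141.9° A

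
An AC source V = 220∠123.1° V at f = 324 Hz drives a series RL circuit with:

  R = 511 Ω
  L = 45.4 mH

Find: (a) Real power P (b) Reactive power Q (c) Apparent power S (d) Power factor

Step 1 — Angular frequency: ω = 2π·f = 2π·324 = 2036 rad/s.
Step 2 — Component impedances:
  R: Z = R = 511 Ω
  L: Z = jωL = j·2036·0.0454 = 0 + j92.42 Ω
Step 3 — Series combination: Z_total = R + L = 511 + j92.42 Ω = 519.3∠10.3° Ω.
Step 4 — Source phasor: V = 220∠123.1° V = -120.1 + j184.3 V.
Step 5 — Current: I = V / Z = -0.1645 + j0.3904 A = 0.4237∠112.8° A.
Step 6 — Complex power: S = V·I* = 91.72 + j16.59 VA.
Step 7 — Real power: P = Re(S) = 91.72 W.
Step 8 — Reactive power: Q = Im(S) = 16.59 VAR.
Step 9 — Apparent power: |S| = 93.2 VA.
Step 10 — Power factor: PF = P/|S| = 0.984 (lagging).

(a) P = 91.72 W  (b) Q = 16.59 VAR  (c) S = 93.2 VA  (d) PF = 0.984 (lagging)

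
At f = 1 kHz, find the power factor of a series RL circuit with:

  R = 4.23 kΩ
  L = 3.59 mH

Step 1 — Angular frequency: ω = 2π·f = 2π·1000 = 6283 rad/s.
Step 2 — Component impedances:
  R: Z = R = 4230 Ω
  L: Z = jωL = j·6283·0.00359 = 0 + j22.56 Ω
Step 3 — Series combination: Z_total = R + L = 4230 + j22.56 Ω = 4230∠0.3° Ω.
Step 4 — Power factor: PF = cos(φ) = Re(Z)/|Z| = 4230/4230 = 1.
Step 5 — Type: Im(Z) = 22.56 ⇒ lagging (phase φ = 0.3°).

PF = 1 (lagging, φ = 0.3°)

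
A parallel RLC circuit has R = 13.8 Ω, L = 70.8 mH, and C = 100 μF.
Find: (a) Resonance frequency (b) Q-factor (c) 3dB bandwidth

Step 1 — Resonance: ω₀ = 1/√(LC) = 1/√(0.0708·0.0001) = 375.8 rad/s.
Step 2 — f₀ = ω₀/(2π) = 59.81 Hz.
Step 3 — Parallel Q: Q = R/(ω₀L) = 13.8/(375.8·0.0708) = 0.5186.
Step 4 — Bandwidth: Δω = ω₀/Q = 724.6 rad/s; BW = Δω/(2π) = 115.3 Hz.

(a) f₀ = 59.81 Hz  (b) Q = 0.5186  (c) BW = 115.3 Hz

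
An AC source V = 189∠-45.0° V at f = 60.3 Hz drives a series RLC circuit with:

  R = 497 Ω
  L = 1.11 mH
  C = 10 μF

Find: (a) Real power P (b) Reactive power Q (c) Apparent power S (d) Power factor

Step 1 — Angular frequency: ω = 2π·f = 2π·60.3 = 378.9 rad/s.
Step 2 — Component impedances:
  R: Z = R = 497 Ω
  L: Z = jωL = j·378.9·0.00111 = 0 + j0.4206 Ω
  C: Z = 1/(jωC) = -j/(ω·C) = 0 - j263.9 Ω
Step 3 — Series combination: Z_total = R + L + C = 497 - j263.5 Ω = 562.5∠-27.9° Ω.
Step 4 — Source phasor: V = 189∠-45.0° V = 133.6 - j133.6 V.
Step 5 — Current: I = V / Z = 0.3212 - j0.0986 A = 0.336∠-17.1° A.
Step 6 — Complex power: S = V·I* = 56.1 - j29.75 VA.
Step 7 — Real power: P = Re(S) = 56.1 W.
Step 8 — Reactive power: Q = Im(S) = -29.75 VAR.
Step 9 — Apparent power: |S| = 63.5 VA.
Step 10 — Power factor: PF = P/|S| = 0.8835 (leading).

(a) P = 56.1 W  (b) Q = -29.75 VAR  (c) S = 63.5 VA  (d) PF = 0.8835 (leading)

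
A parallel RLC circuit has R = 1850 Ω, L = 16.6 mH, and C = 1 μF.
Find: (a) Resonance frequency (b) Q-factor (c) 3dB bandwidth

Step 1 — Resonance: ω₀ = 1/√(LC) = 1/√(0.0166·1e-06) = 7762 rad/s.
Step 2 — f₀ = ω₀/(2π) = 1235 Hz.
Step 3 — Parallel Q: Q = R/(ω₀L) = 1850/(7762·0.0166) = 14.36.
Step 4 — Bandwidth: Δω = ω₀/Q = 540.5 rad/s; BW = Δω/(2π) = 86.03 Hz.

(a) f₀ = 1235 Hz  (b) Q = 14.36  (c) BW = 86.03 Hz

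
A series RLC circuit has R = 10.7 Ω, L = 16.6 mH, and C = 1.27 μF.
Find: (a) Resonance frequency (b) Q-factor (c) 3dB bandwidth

Step 1 — Resonance: ω₀ = 1/√(LC) = 1/√(0.0166·1.27e-06) = 6887 rad/s.
Step 2 — f₀ = ω₀/(2π) = 1096 Hz.
Step 3 — Series Q: Q = ω₀L/R = 6887·0.0166/10.7 = 10.68.
Step 4 — Bandwidth: Δω = ω₀/Q = 644.6 rad/s; BW = Δω/(2π) = 102.6 Hz.

(a) f₀ = 1096 Hz  (b) Q = 10.68  (c) BW = 102.6 Hz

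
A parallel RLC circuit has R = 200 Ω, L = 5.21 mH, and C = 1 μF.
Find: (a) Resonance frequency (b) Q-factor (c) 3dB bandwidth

Step 1 — Resonance: ω₀ = 1/√(LC) = 1/√(0.00521·1e-06) = 1.385e+04 rad/s.
Step 2 — f₀ = ω₀/(2π) = 2205 Hz.
Step 3 — Parallel Q: Q = R/(ω₀L) = 200/(1.385e+04·0.00521) = 2.771.
Step 4 — Bandwidth: Δω = ω₀/Q = 5000 rad/s; BW = Δω/(2π) = 795.8 Hz.

(a) f₀ = 2205 Hz  (b) Q = 2.771  (c) BW = 795.8 Hz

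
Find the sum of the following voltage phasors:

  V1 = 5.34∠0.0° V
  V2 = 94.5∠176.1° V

Step 1 — Convert each phasor to rectangular form:
  V1 = 5.34·(cos(0.0°) + j·sin(0.0°)) = 5.34 V
  V2 = 94.5·(cos(176.1°) + j·sin(176.1°)) = -94.28 + j6.427 V
Step 2 — Sum components: V_total = -88.94 + j6.427 V.
Step 3 — Convert to polar: |V_total| = 89.17 V, ∠V_total = 175.9°.

V_total = 89.17∠175.9° V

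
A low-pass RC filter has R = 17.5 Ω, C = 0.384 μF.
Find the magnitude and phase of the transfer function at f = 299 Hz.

Step 1 — Angular frequency: ω = 2π·299 = 1879 rad/s.
Step 2 — Transfer function: H(jω) = 1/(1 + jωRC).
Step 3 — Denominator: 1 + jωRC = 1 + j·1879·17.5·3.84e-07 = 1 + j0.01262.
Step 4 — H = 0.9998 - j0.01262.
Step 5 — Magnitude: |H| = 0.9999 (-0.0 dB); phase: φ = -0.7°.

|H| = 0.9999 (-0.0 dB), φ = -0.7°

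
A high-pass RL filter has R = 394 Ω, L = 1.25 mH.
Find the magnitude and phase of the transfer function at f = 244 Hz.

Step 1 — Angular frequency: ω = 2π·244 = 1533 rad/s.
Step 2 — Transfer function: H(jω) = jωL/(R + jωL).
Step 3 — Numerator jωL = j·1.916; denominator R + jωL = 394 + j1.916.
Step 4 — H = 2.366e-05 + j0.004864.
Step 5 — Magnitude: |H| = 0.004864 (-46.3 dB); phase: φ = 89.7°.

|H| = 0.004864 (-46.3 dB), φ = 89.7°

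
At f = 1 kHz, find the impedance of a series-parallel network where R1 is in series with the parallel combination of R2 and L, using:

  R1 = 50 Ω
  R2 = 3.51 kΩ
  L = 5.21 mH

Step 1 — Angular frequency: ω = 2π·f = 2π·1000 = 6283 rad/s.
Step 2 — Component impedances:
  R1: Z = R = 50 Ω
  R2: Z = R = 3510 Ω
  L: Z = jωL = j·6283·0.00521 = 0 + j32.74 Ω
Step 3 — Parallel branch: R2 || L = 1/(1/R2 + 1/L) = 0.3053 + j32.73 Ω.
Step 4 — Series with R1: Z_total = R1 + (R2 || L) = 50.31 + j32.73 Ω = 60.02∠33.1° Ω.

Z = 50.31 + j32.73 Ω = 60.02∠33.1° Ω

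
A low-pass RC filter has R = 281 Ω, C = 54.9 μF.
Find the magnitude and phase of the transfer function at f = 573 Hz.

Step 1 — Angular frequency: ω = 2π·573 = 3600 rad/s.
Step 2 — Transfer function: H(jω) = 1/(1 + jωRC).
Step 3 — Denominator: 1 + jωRC = 1 + j·3600·281·5.49e-05 = 1 + j55.54.
Step 4 — H = 0.0003241 - j0.018.
Step 5 — Magnitude: |H| = 0.018 (-34.9 dB); phase: φ = -89.0°.

|H| = 0.018 (-34.9 dB), φ = -89.0°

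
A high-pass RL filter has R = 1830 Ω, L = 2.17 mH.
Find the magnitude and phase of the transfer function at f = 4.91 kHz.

Step 1 — Angular frequency: ω = 2π·4910 = 3.085e+04 rad/s.
Step 2 — Transfer function: H(jω) = jωL/(R + jωL).
Step 3 — Numerator jωL = j·66.95; denominator R + jωL = 1830 + j66.95.
Step 4 — H = 0.001336 + j0.03653.
Step 5 — Magnitude: |H| = 0.03656 (-28.7 dB); phase: φ = 87.9°.

|H| = 0.03656 (-28.7 dB), φ = 87.9°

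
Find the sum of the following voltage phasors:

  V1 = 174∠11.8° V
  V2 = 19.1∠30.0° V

Step 1 — Convert each phasor to rectangular form:
  V1 = 174·(cos(11.8°) + j·sin(11.8°)) = 170.3 + j35.58 V
  V2 = 19.1·(cos(30.0°) + j·sin(30.0°)) = 16.54 + j9.55 V
Step 2 — Sum components: V_total = 186.9 + j45.13 V.
Step 3 — Convert to polar: |V_total| = 192.2 V, ∠V_total = 13.6°.

V_total = 192.2∠13.6° V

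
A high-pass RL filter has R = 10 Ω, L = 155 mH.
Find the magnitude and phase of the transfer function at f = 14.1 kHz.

Step 1 — Angular frequency: ω = 2π·1.41e+04 = 8.859e+04 rad/s.
Step 2 — Transfer function: H(jω) = jωL/(R + jωL).
Step 3 — Numerator jωL = j·1.373e+04; denominator R + jωL = 10 + j1.373e+04.
Step 4 — H = 1 + j0.0007282.
Step 5 — Magnitude: |H| = 1 (-0.0 dB); phase: φ = 0.0°.

|H| = 1 (-0.0 dB), φ = 0.0°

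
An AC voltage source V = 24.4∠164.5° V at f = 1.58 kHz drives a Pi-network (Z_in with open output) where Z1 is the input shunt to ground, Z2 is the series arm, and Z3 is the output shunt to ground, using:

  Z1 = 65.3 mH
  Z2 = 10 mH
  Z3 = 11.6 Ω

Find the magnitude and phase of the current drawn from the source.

Step 1 — Angular frequency: ω = 2π·f = 2π·1580 = 9927 rad/s.
Step 2 — Component impedances:
  Z1: Z = jωL = j·9927·0.0653 = 0 + j648.3 Ω
  Z2: Z = jωL = j·9927·0.01 = 0 + j99.27 Ω
  Z3: Z = R = 11.6 Ω
Step 3 — With open output, the series arm Z2 and the output shunt Z3 appear in series to ground: Z2 + Z3 = 11.6 + j99.27 Ω.
Step 4 — Parallel with input shunt Z1: Z_in = Z1 || (Z2 + Z3) = 8.721 + j86.23 Ω = 86.67∠84.2° Ω.
Step 5 — Source phasor: V = 24.4∠164.5° V = -23.51 + j6.521 V.
Step 6 — Ohm's law: I = V / Z_total = (-23.51 + j6.521) / (8.721 + j86.23) = 0.04755 + j0.2775 A.
Step 7 — Convert to polar: |I| = 0.2815 A, ∠I = 80.3°.

I = 0.2815∠80.3° A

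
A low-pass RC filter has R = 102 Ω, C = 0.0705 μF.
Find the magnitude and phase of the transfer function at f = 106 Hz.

Step 1 — Angular frequency: ω = 2π·106 = 666 rad/s.
Step 2 — Transfer function: H(jω) = 1/(1 + jωRC).
Step 3 — Denominator: 1 + jωRC = 1 + j·666·102·7.05e-08 = 1 + j0.004789.
Step 4 — H = 1 - j0.004789.
Step 5 — Magnitude: |H| = 1 (-0.0 dB); phase: φ = -0.3°.

|H| = 1 (-0.0 dB), φ = -0.3°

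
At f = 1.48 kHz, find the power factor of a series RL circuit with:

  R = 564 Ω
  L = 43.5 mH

Step 1 — Angular frequency: ω = 2π·f = 2π·1480 = 9299 rad/s.
Step 2 — Component impedances:
  R: Z = R = 564 Ω
  L: Z = jωL = j·9299·0.0435 = 0 + j404.5 Ω
Step 3 — Series combination: Z_total = R + L = 564 + j404.5 Ω = 694.1∠35.6° Ω.
Step 4 — Power factor: PF = cos(φ) = Re(Z)/|Z| = 564/694.1 = 0.8126.
Step 5 — Type: Im(Z) = 404.5 ⇒ lagging (phase φ = 35.6°).

PF = 0.8126 (lagging, φ = 35.6°)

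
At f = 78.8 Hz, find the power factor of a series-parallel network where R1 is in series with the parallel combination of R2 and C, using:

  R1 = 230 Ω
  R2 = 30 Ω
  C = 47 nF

Step 1 — Angular frequency: ω = 2π·f = 2π·78.8 = 495.1 rad/s.
Step 2 — Component impedances:
  R1: Z = R = 230 Ω
  R2: Z = R = 30 Ω
  C: Z = 1/(jωC) = -j/(ω·C) = 0 - j4.297e+04 Ω
Step 3 — Parallel branch: R2 || C = 1/(1/R2 + 1/C) = 30 - j0.02094 Ω.
Step 4 — Series with R1: Z_total = R1 + (R2 || C) = 260 - j0.02094 Ω = 260∠-0.0° Ω.
Step 5 — Power factor: PF = cos(φ) = Re(Z)/|Z| = 260/260 = 1.
Step 6 — Type: Im(Z) = -0.02094 ⇒ leading (phase φ = -0.0°).

PF = 1 (leading, φ = -0.0°)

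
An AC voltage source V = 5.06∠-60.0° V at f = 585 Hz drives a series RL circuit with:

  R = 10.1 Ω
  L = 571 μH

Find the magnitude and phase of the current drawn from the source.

Step 1 — Angular frequency: ω = 2π·f = 2π·585 = 3676 rad/s.
Step 2 — Component impedances:
  R: Z = R = 10.1 Ω
  L: Z = jωL = j·3676·0.000571 = 0 + j2.099 Ω
Step 3 — Series combination: Z_total = R + L = 10.1 + j2.099 Ω = 10.32∠11.7° Ω.
Step 4 — Source phasor: V = 5.06∠-60.0° V = 2.53 - j4.382 V.
Step 5 — Ohm's law: I = V / Z_total = (2.53 - j4.382) / (10.1 + j2.099) = 0.1537 - j0.4658 A.
Step 6 — Convert to polar: |I| = 0.4905 A, ∠I = -71.7°.

I = 0.4905∠-71.7° A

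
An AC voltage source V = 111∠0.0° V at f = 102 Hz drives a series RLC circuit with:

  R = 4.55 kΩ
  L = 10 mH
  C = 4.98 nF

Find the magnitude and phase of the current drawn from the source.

Step 1 — Angular frequency: ω = 2π·f = 2π·102 = 640.9 rad/s.
Step 2 — Component impedances:
  R: Z = R = 4550 Ω
  L: Z = jωL = j·640.9·0.01 = 0 + j6.409 Ω
  C: Z = 1/(jωC) = -j/(ω·C) = 0 - j3.133e+05 Ω
Step 3 — Series combination: Z_total = R + L + C = 4550 - j3.133e+05 Ω = 3.133e+05∠-89.2° Ω.
Step 4 — Source phasor: V = 111∠0.0° V = 111 V.
Step 5 — Ohm's law: I = V / Z_total = (111) / (4550 - j3.133e+05) = 5.144e-06 + j0.0003542 A.
Step 6 — Convert to polar: |I| = 0.0003542 A, ∠I = 89.2°.

I = 0.0003542∠89.2° A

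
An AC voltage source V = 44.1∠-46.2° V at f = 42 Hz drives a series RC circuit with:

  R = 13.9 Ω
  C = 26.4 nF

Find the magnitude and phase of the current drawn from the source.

Step 1 — Angular frequency: ω = 2π·f = 2π·42 = 263.9 rad/s.
Step 2 — Component impedances:
  R: Z = R = 13.9 Ω
  C: Z = 1/(jωC) = -j/(ω·C) = 0 - j1.435e+05 Ω
Step 3 — Series combination: Z_total = R + C = 13.9 - j1.435e+05 Ω = 1.435e+05∠-90.0° Ω.
Step 4 — Source phasor: V = 44.1∠-46.2° V = 30.52 - j31.83 V.
Step 5 — Ohm's law: I = V / Z_total = (30.52 - j31.83) / (13.9 - j1.435e+05) = 0.0002218 + j0.0002126 A.
Step 6 — Convert to polar: |I| = 0.0003072 A, ∠I = 43.8°.

I = 0.0003072∠43.8° A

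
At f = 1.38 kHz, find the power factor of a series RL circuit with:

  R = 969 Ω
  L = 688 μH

Step 1 — Angular frequency: ω = 2π·f = 2π·1380 = 8671 rad/s.
Step 2 — Component impedances:
  R: Z = R = 969 Ω
  L: Z = jωL = j·8671·0.000688 = 0 + j5.966 Ω
Step 3 — Series combination: Z_total = R + L = 969 + j5.966 Ω = 969∠0.4° Ω.
Step 4 — Power factor: PF = cos(φ) = Re(Z)/|Z| = 969/969 = 1.
Step 5 — Type: Im(Z) = 5.966 ⇒ lagging (phase φ = 0.4°).

PF = 1 (lagging, φ = 0.4°)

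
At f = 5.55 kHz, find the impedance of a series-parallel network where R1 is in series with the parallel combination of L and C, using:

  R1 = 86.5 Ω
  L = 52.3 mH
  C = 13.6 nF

Step 1 — Angular frequency: ω = 2π·f = 2π·5550 = 3.487e+04 rad/s.
Step 2 — Component impedances:
  R1: Z = R = 86.5 Ω
  L: Z = jωL = j·3.487e+04·0.0523 = 0 + j1824 Ω
  C: Z = 1/(jωC) = -j/(ω·C) = 0 - j2109 Ω
Step 3 — Parallel branch: L || C = 1/(1/L + 1/C) = 0 + j1.35e+04 Ω.
Step 4 — Series with R1: Z_total = R1 + (L || C) = 86.5 + j1.35e+04 Ω = 1.35e+04∠89.6° Ω.

Z = 86.5 + j1.35e+04 Ω = 1.35e+04∠89.6° Ω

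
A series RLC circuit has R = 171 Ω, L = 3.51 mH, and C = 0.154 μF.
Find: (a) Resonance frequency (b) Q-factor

Step 1 — Resonance condition Im(Z)=0 gives ω₀ = 1/√(LC).
Step 2 — ω₀ = 1/√(0.00351·1.54e-07) = 4.301e+04 rad/s.
Step 3 — f₀ = ω₀/(2π) = 6846 Hz.
Step 4 — Series Q: Q = ω₀L/R = 4.301e+04·0.00351/171 = 0.8829.

(a) f₀ = 6846 Hz  (b) Q = 0.8829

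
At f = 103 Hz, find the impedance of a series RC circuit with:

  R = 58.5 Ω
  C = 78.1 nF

Step 1 — Angular frequency: ω = 2π·f = 2π·103 = 647.2 rad/s.
Step 2 — Component impedances:
  R: Z = R = 58.5 Ω
  C: Z = 1/(jωC) = -j/(ω·C) = 0 - j1.978e+04 Ω
Step 3 — Series combination: Z_total = R + C = 58.5 - j1.978e+04 Ω = 1.978e+04∠-89.8° Ω.

Z = 58.5 - j1.978e+04 Ω = 1.978e+04∠-89.8° Ω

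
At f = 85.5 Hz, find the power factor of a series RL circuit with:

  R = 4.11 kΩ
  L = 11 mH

Step 1 — Angular frequency: ω = 2π·f = 2π·85.5 = 537.2 rad/s.
Step 2 — Component impedances:
  R: Z = R = 4110 Ω
  L: Z = jωL = j·537.2·0.011 = 0 + j5.909 Ω
Step 3 — Series combination: Z_total = R + L = 4110 + j5.909 Ω = 4110∠0.1° Ω.
Step 4 — Power factor: PF = cos(φ) = Re(Z)/|Z| = 4110/4110 = 1.
Step 5 — Type: Im(Z) = 5.909 ⇒ lagging (phase φ = 0.1°).

PF = 1 (lagging, φ = 0.1°)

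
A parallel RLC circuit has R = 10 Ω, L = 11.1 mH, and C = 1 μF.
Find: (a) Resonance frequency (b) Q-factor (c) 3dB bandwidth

Step 1 — Resonance: ω₀ = 1/√(LC) = 1/√(0.0111·1e-06) = 9492 rad/s.
Step 2 — f₀ = ω₀/(2π) = 1511 Hz.
Step 3 — Parallel Q: Q = R/(ω₀L) = 10/(9492·0.0111) = 0.09492.
Step 4 — Bandwidth: Δω = ω₀/Q = 1e+05 rad/s; BW = Δω/(2π) = 1.592e+04 Hz.

(a) f₀ = 1511 Hz  (b) Q = 0.09492  (c) BW = 1.592e+04 Hz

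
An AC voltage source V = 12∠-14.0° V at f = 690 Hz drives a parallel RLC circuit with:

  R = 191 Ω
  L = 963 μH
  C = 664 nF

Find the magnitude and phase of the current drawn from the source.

Step 1 — Angular frequency: ω = 2π·f = 2π·690 = 4335 rad/s.
Step 2 — Component impedances:
  R: Z = R = 191 Ω
  L: Z = jωL = j·4335·0.000963 = 0 + j4.175 Ω
  C: Z = 1/(jωC) = -j/(ω·C) = 0 - j347.4 Ω
Step 3 — Parallel combination: 1/Z_total = 1/R + 1/L + 1/C; Z_total = 0.09345 + j4.224 Ω = 4.225∠88.7° Ω.
Step 4 — Source phasor: V = 12∠-14.0° V = 11.64 - j2.903 V.
Step 5 — Ohm's law: I = V / Z_total = (11.64 - j2.903) / (0.09345 + j4.224) = -0.626 - j2.771 A.
Step 6 — Convert to polar: |I| = 2.84 A, ∠I = -102.7°.

I = 2.84∠-102.7° A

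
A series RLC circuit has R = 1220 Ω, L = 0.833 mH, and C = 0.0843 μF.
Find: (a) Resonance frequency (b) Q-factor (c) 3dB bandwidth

Step 1 — Resonance: ω₀ = 1/√(LC) = 1/√(0.000833·8.43e-08) = 1.193e+05 rad/s.
Step 2 — f₀ = ω₀/(2π) = 1.899e+04 Hz.
Step 3 — Series Q: Q = ω₀L/R = 1.193e+05·0.000833/1220 = 0.08148.
Step 4 — Bandwidth: Δω = ω₀/Q = 1.465e+06 rad/s; BW = Δω/(2π) = 2.331e+05 Hz.

(a) f₀ = 1.899e+04 Hz  (b) Q = 0.08148  (c) BW = 2.331e+05 Hz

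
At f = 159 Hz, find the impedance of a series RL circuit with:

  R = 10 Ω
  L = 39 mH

Step 1 — Angular frequency: ω = 2π·f = 2π·159 = 999 rad/s.
Step 2 — Component impedances:
  R: Z = R = 10 Ω
  L: Z = jωL = j·999·0.039 = 0 + j38.96 Ω
Step 3 — Series combination: Z_total = R + L = 10 + j38.96 Ω = 40.22∠75.6° Ω.

Z = 10 + j38.96 Ω = 40.22∠75.6° Ω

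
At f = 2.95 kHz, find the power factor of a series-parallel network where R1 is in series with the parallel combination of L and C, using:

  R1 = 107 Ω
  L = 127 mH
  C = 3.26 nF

Step 1 — Angular frequency: ω = 2π·f = 2π·2950 = 1.854e+04 rad/s.
Step 2 — Component impedances:
  R1: Z = R = 107 Ω
  L: Z = jωL = j·1.854e+04·0.127 = 0 + j2354 Ω
  C: Z = 1/(jωC) = -j/(ω·C) = 0 - j1.655e+04 Ω
Step 3 — Parallel branch: L || C = 1/(1/L + 1/C) = 0 + j2744 Ω.
Step 4 — Series with R1: Z_total = R1 + (L || C) = 107 + j2744 Ω = 2746∠87.8° Ω.
Step 5 — Power factor: PF = cos(φ) = Re(Z)/|Z| = 107/2746.4 = 0.03896.
Step 6 — Type: Im(Z) = 2744 ⇒ lagging (phase φ = 87.8°).

PF = 0.03896 (lagging, φ = 87.8°)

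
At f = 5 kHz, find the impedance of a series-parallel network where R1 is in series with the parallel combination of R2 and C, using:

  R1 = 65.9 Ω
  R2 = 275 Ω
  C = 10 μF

Step 1 — Angular frequency: ω = 2π·f = 2π·5000 = 3.142e+04 rad/s.
Step 2 — Component impedances:
  R1: Z = R = 65.9 Ω
  R2: Z = R = 275 Ω
  C: Z = 1/(jωC) = -j/(ω·C) = 0 - j3.183 Ω
Step 3 — Parallel branch: R2 || C = 1/(1/R2 + 1/C) = 0.03684 - j3.183 Ω.
Step 4 — Series with R1: Z_total = R1 + (R2 || C) = 65.94 - j3.183 Ω = 66.01∠-2.8° Ω.

Z = 65.94 - j3.183 Ω = 66.01∠-2.8° Ω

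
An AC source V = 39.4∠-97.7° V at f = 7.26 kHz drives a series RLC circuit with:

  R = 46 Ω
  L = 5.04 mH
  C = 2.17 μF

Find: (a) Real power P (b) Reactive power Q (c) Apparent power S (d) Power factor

Step 1 — Angular frequency: ω = 2π·f = 2π·7260 = 4.562e+04 rad/s.
Step 2 — Component impedances:
  R: Z = R = 46 Ω
  L: Z = jωL = j·4.562e+04·0.00504 = 0 + j229.9 Ω
  C: Z = 1/(jωC) = -j/(ω·C) = 0 - j10.1 Ω
Step 3 — Series combination: Z_total = R + L + C = 46 + j219.8 Ω = 224.6∠78.2° Ω.
Step 4 — Source phasor: V = 39.4∠-97.7° V = -5.279 - j39.04 V.
Step 5 — Current: I = V / Z = -0.175 - j0.01261 A = 0.1755∠-175.9° A.
Step 6 — Complex power: S = V·I* = 1.416 + j6.766 VA.
Step 7 — Real power: P = Re(S) = 1.416 W.
Step 8 — Reactive power: Q = Im(S) = 6.766 VAR.
Step 9 — Apparent power: |S| = 6.913 VA.
Step 10 — Power factor: PF = P/|S| = 0.2048 (lagging).

(a) P = 1.416 W  (b) Q = 6.766 VAR  (c) S = 6.913 VA  (d) PF = 0.2048 (lagging)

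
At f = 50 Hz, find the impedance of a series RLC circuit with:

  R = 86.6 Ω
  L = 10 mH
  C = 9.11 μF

Step 1 — Angular frequency: ω = 2π·f = 2π·50 = 314.2 rad/s.
Step 2 — Component impedances:
  R: Z = R = 86.6 Ω
  L: Z = jωL = j·314.2·0.01 = 0 + j3.142 Ω
  C: Z = 1/(jωC) = -j/(ω·C) = 0 - j349.4 Ω
Step 3 — Series combination: Z_total = R + L + C = 86.6 - j346.3 Ω = 356.9∠-76.0° Ω.

Z = 86.6 - j346.3 Ω = 356.9∠-76.0° Ω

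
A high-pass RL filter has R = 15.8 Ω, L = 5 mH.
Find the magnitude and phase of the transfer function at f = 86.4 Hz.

Step 1 — Angular frequency: ω = 2π·86.4 = 542.9 rad/s.
Step 2 — Transfer function: H(jω) = jωL/(R + jωL).
Step 3 — Numerator jωL = j·2.714; denominator R + jωL = 15.8 + j2.714.
Step 4 — H = 0.02867 + j0.1669.
Step 5 — Magnitude: |H| = 0.1693 (-15.4 dB); phase: φ = 80.3°.

|H| = 0.1693 (-15.4 dB), φ = 80.3°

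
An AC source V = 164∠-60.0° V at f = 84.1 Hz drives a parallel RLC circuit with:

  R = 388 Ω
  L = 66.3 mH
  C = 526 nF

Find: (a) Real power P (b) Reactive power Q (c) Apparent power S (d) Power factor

Step 1 — Angular frequency: ω = 2π·f = 2π·84.1 = 528.4 rad/s.
Step 2 — Component impedances:
  R: Z = R = 388 Ω
  L: Z = jωL = j·528.4·0.0663 = 0 + j35.03 Ω
  C: Z = 1/(jωC) = -j/(ω·C) = 0 - j3598 Ω
Step 3 — Parallel combination: 1/Z_total = 1/R + 1/L + 1/C; Z_total = 3.199 + j35.09 Ω = 35.23∠84.8° Ω.
Step 4 — Source phasor: V = 164∠-60.0° V = 82 - j142 V.
Step 5 — Current: I = V / Z = -3.803 - j2.684 A = 4.655∠-144.8° A.
Step 6 — Complex power: S = V·I* = 69.32 + j760.2 VA.
Step 7 — Real power: P = Re(S) = 69.32 W.
Step 8 — Reactive power: Q = Im(S) = 760.2 VAR.
Step 9 — Apparent power: |S| = 763.4 VA.
Step 10 — Power factor: PF = P/|S| = 0.0908 (lagging).

(a) P = 69.32 W  (b) Q = 760.2 VAR  (c) S = 763.4 VA  (d) PF = 0.0908 (lagging)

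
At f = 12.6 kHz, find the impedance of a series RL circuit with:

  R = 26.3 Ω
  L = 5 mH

Step 1 — Angular frequency: ω = 2π·f = 2π·1.26e+04 = 7.917e+04 rad/s.
Step 2 — Component impedances:
  R: Z = R = 26.3 Ω
  L: Z = jωL = j·7.917e+04·0.005 = 0 + j395.8 Ω
Step 3 — Series combination: Z_total = R + L = 26.3 + j395.8 Ω = 396.7∠86.2° Ω.

Z = 26.3 + j395.8 Ω = 396.7∠86.2° Ω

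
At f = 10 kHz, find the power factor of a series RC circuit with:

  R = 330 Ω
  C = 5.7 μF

Step 1 — Angular frequency: ω = 2π·f = 2π·1e+04 = 6.283e+04 rad/s.
Step 2 — Component impedances:
  R: Z = R = 330 Ω
  C: Z = 1/(jωC) = -j/(ω·C) = 0 - j2.792 Ω
Step 3 — Series combination: Z_total = R + C = 330 - j2.792 Ω = 330∠-0.5° Ω.
Step 4 — Power factor: PF = cos(φ) = Re(Z)/|Z| = 330/330 = 1.
Step 5 — Type: Im(Z) = -2.792 ⇒ leading (phase φ = -0.5°).

PF = 1 (leading, φ = -0.5°)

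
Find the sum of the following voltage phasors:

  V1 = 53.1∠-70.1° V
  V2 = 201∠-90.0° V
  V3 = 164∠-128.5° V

Step 1 — Convert each phasor to rectangular form:
  V1 = 53.1·(cos(-70.1°) + j·sin(-70.1°)) = 18.07 - j49.93 V
  V2 = 201·(cos(-90.0°) + j·sin(-90.0°)) = 0 - j201 V
  V3 = 164·(cos(-128.5°) + j·sin(-128.5°)) = -102.1 - j128.3 V
Step 2 — Sum components: V_total = -84.02 - j379.3 V.
Step 3 — Convert to polar: |V_total| = 388.5 V, ∠V_total = -102.5°.

V_total = 388.5∠-102.5° V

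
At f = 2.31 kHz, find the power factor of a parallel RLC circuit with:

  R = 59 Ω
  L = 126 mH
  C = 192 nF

Step 1 — Angular frequency: ω = 2π·f = 2π·2310 = 1.451e+04 rad/s.
Step 2 — Component impedances:
  R: Z = R = 59 Ω
  L: Z = jωL = j·1.451e+04·0.126 = 0 + j1829 Ω
  C: Z = 1/(jωC) = -j/(ω·C) = 0 - j358.8 Ω
Step 3 — Parallel combination: 1/Z_total = 1/R + 1/L + 1/C; Z_total = 57.99 - j7.663 Ω = 58.49∠-7.5° Ω.
Step 4 — Power factor: PF = cos(φ) = Re(Z)/|Z| = 57.987/58.491 = 0.9914.
Step 5 — Type: Im(Z) = -7.663 ⇒ leading (phase φ = -7.5°).

PF = 0.9914 (leading, φ = -7.5°)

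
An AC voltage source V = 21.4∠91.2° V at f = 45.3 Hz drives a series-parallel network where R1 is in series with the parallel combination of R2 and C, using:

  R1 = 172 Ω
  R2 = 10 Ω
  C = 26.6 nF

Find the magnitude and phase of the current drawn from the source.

Step 1 — Angular frequency: ω = 2π·f = 2π·45.3 = 284.6 rad/s.
Step 2 — Component impedances:
  R1: Z = R = 172 Ω
  R2: Z = R = 10 Ω
  C: Z = 1/(jωC) = -j/(ω·C) = 0 - j1.321e+05 Ω
Step 3 — Parallel branch: R2 || C = 1/(1/R2 + 1/C) = 10 - j0.0007571 Ω.
Step 4 — Series with R1: Z_total = R1 + (R2 || C) = 182 - j0.0007571 Ω = 182∠-0.0° Ω.
Step 5 — Source phasor: V = 21.4∠91.2° V = -0.4482 + j21.4 V.
Step 6 — Ohm's law: I = V / Z_total = (-0.4482 + j21.4) / (182 - j0.0007571) = -0.002463 + j0.1176 A.
Step 7 — Convert to polar: |I| = 0.1176 A, ∠I = 91.2°.

I = 0.1176∠91.2° A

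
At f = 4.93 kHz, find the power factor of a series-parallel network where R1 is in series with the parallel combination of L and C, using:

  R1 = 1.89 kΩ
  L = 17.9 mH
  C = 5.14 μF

Step 1 — Angular frequency: ω = 2π·f = 2π·4930 = 3.098e+04 rad/s.
Step 2 — Component impedances:
  R1: Z = R = 1890 Ω
  L: Z = jωL = j·3.098e+04·0.0179 = 0 + j554.5 Ω
  C: Z = 1/(jωC) = -j/(ω·C) = 0 - j6.281 Ω
Step 3 — Parallel branch: L || C = 1/(1/L + 1/C) = 0 - j6.353 Ω.
Step 4 — Series with R1: Z_total = R1 + (L || C) = 1890 - j6.353 Ω = 1890∠-0.2° Ω.
Step 5 — Power factor: PF = cos(φ) = Re(Z)/|Z| = 1890/1890 = 1.
Step 6 — Type: Im(Z) = -6.353 ⇒ leading (phase φ = -0.2°).

PF = 1 (leading, φ = -0.2°)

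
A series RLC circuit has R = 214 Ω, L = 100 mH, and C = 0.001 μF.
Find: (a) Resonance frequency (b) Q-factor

Step 1 — Resonance condition Im(Z)=0 gives ω₀ = 1/√(LC).
Step 2 — ω₀ = 1/√(0.1·1e-09) = 1e+05 rad/s.
Step 3 — f₀ = ω₀/(2π) = 1.592e+04 Hz.
Step 4 — Series Q: Q = ω₀L/R = 1e+05·0.1/214 = 46.73.

(a) f₀ = 1.592e+04 Hz  (b) Q = 46.73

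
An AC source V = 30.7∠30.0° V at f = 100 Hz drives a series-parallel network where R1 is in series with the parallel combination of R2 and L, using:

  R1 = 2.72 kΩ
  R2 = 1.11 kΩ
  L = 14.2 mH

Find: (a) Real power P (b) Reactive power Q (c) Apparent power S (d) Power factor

Step 1 — Angular frequency: ω = 2π·f = 2π·100 = 628.3 rad/s.
Step 2 — Component impedances:
  R1: Z = R = 2720 Ω
  R2: Z = R = 1110 Ω
  L: Z = jωL = j·628.3·0.0142 = 0 + j8.922 Ω
Step 3 — Parallel branch: R2 || L = 1/(1/R2 + 1/L) = 0.07171 + j8.922 Ω.
Step 4 — Series with R1: Z_total = R1 + (R2 || L) = 2720 + j8.922 Ω = 2720∠0.2° Ω.
Step 5 — Source phasor: V = 30.7∠30.0° V = 26.59 + j15.35 V.
Step 6 — Current: I = V / Z = 0.009793 + j0.005611 A = 0.01129∠29.8° A.
Step 7 — Complex power: S = V·I* = 0.3465 + j0.001136 VA.
Step 8 — Real power: P = Re(S) = 0.3465 W.
Step 9 — Reactive power: Q = Im(S) = 0.001136 VAR.
Step 10 — Apparent power: |S| = 0.3465 VA.
Step 11 — Power factor: PF = P/|S| = 1 (lagging).

(a) P = 0.3465 W  (b) Q = 0.001136 VAR  (c) S = 0.3465 VA  (d) PF = 1 (lagging)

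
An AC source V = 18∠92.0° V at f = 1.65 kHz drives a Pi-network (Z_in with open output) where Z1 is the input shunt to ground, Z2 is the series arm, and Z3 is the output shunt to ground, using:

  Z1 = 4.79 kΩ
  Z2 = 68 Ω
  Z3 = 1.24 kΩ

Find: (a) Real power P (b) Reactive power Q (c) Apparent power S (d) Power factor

Step 1 — Angular frequency: ω = 2π·f = 2π·1650 = 1.037e+04 rad/s.
Step 2 — Component impedances:
  Z1: Z = R = 4790 Ω
  Z2: Z = R = 68 Ω
  Z3: Z = R = 1240 Ω
Step 3 — With open output, the series arm Z2 and the output shunt Z3 appear in series to ground: Z2 + Z3 = 1308 Ω.
Step 4 — Parallel with input shunt Z1: Z_in = Z1 || (Z2 + Z3) = 1027 Ω = 1027∠0.0° Ω.
Step 5 — Source phasor: V = 18∠92.0° V = -0.6282 + j17.99 V.
Step 6 — Current: I = V / Z = -0.0006114 + j0.01751 A = 0.01752∠92.0° A.
Step 7 — Complex power: S = V·I* = 0.3153 VA.
Step 8 — Real power: P = Re(S) = 0.3153 W.
Step 9 — Reactive power: Q = Im(S) = 0 VAR.
Step 10 — Apparent power: |S| = 0.3153 VA.
Step 11 — Power factor: PF = P/|S| = 1 (unity).

(a) P = 0.3153 W  (b) Q = 0 VAR  (c) S = 0.3153 VA  (d) PF = 1 (unity)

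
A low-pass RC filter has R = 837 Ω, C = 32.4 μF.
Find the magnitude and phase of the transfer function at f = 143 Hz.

Step 1 — Angular frequency: ω = 2π·143 = 898.5 rad/s.
Step 2 — Transfer function: H(jω) = 1/(1 + jωRC).
Step 3 — Denominator: 1 + jωRC = 1 + j·898.5·837·3.24e-05 = 1 + j24.37.
Step 4 — H = 0.001681 - j0.04097.
Step 5 — Magnitude: |H| = 0.04101 (-27.7 dB); phase: φ = -87.6°.

|H| = 0.04101 (-27.7 dB), φ = -87.6°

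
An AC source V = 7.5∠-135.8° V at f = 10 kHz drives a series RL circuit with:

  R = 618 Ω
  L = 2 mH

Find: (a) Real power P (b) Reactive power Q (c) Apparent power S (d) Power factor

Step 1 — Angular frequency: ω = 2π·f = 2π·1e+04 = 6.283e+04 rad/s.
Step 2 — Component impedances:
  R: Z = R = 618 Ω
  L: Z = jωL = j·6.283e+04·0.002 = 0 + j125.7 Ω
Step 3 — Series combination: Z_total = R + L = 618 + j125.7 Ω = 630.6∠11.5° Ω.
Step 4 — Source phasor: V = 7.5∠-135.8° V = -5.377 - j5.229 V.
Step 5 — Current: I = V / Z = -0.01001 - j0.006426 A = 0.01189∠-147.3° A.
Step 6 — Complex power: S = V·I* = 0.08741 + j0.01777 VA.
Step 7 — Real power: P = Re(S) = 0.08741 W.
Step 8 — Reactive power: Q = Im(S) = 0.01777 VAR.
Step 9 — Apparent power: |S| = 0.08919 VA.
Step 10 — Power factor: PF = P/|S| = 0.9799 (lagging).

(a) P = 0.08741 W  (b) Q = 0.01777 VAR  (c) S = 0.08919 VA  (d) PF = 0.9799 (lagging)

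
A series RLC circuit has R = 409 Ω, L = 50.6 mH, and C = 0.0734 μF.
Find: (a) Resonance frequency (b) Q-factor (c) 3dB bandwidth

Step 1 — Resonance: ω₀ = 1/√(LC) = 1/√(0.0506·7.34e-08) = 1.641e+04 rad/s.
Step 2 — f₀ = ω₀/(2π) = 2612 Hz.
Step 3 — Series Q: Q = ω₀L/R = 1.641e+04·0.0506/409 = 2.03.
Step 4 — Bandwidth: Δω = ω₀/Q = 8083 rad/s; BW = Δω/(2π) = 1286 Hz.

(a) f₀ = 2612 Hz  (b) Q = 2.03  (c) BW = 1286 Hz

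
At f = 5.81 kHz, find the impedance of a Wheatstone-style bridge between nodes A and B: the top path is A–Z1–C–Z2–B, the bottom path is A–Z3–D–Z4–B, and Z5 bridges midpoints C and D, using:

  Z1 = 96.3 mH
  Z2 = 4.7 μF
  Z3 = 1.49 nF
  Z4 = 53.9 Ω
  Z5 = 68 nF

Step 1 — Angular frequency: ω = 2π·f = 2π·5810 = 3.651e+04 rad/s.
Step 2 — Component impedances:
  Z1: Z = jωL = j·3.651e+04·0.0963 = 0 + j3515 Ω
  Z2: Z = 1/(jωC) = -j/(ω·C) = 0 - j5.828 Ω
  Z3: Z = 1/(jωC) = -j/(ω·C) = 0 - j1.838e+04 Ω
  Z4: Z = R = 53.9 Ω
  Z5: Z = 1/(jωC) = -j/(ω·C) = 0 - j402.8 Ω
Step 3 — Bridge requires nodal analysis (the Z5 bridge couples midpoints C and D, so the two paths cannot be reduced to a simple series/parallel combination). Setting node B to ground and injecting 1 A at node A, the 3-node admittance system at A, C, D solves to V_A = Z_AB = 2.523 + j4337 Ω = 4337∠90.0° Ω.

Z = 2.523 + j4337 Ω = 4337∠90.0° Ω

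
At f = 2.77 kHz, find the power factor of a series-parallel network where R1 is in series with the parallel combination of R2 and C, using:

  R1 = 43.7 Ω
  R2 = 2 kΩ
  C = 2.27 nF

Step 1 — Angular frequency: ω = 2π·f = 2π·2770 = 1.74e+04 rad/s.
Step 2 — Component impedances:
  R1: Z = R = 43.7 Ω
  R2: Z = R = 2000 Ω
  C: Z = 1/(jωC) = -j/(ω·C) = 0 - j2.531e+04 Ω
Step 3 — Parallel branch: R2 || C = 1/(1/R2 + 1/C) = 1988 - j157.1 Ω.
Step 4 — Series with R1: Z_total = R1 + (R2 || C) = 2031 - j157.1 Ω = 2037∠-4.4° Ω.
Step 5 — Power factor: PF = cos(φ) = Re(Z)/|Z| = 2031.3/2037.4 = 0.997.
Step 6 — Type: Im(Z) = -157.1 ⇒ leading (phase φ = -4.4°).

PF = 0.997 (leading, φ = -4.4°)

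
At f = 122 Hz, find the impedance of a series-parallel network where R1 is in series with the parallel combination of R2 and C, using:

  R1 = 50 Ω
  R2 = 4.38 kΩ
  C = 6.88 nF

Step 1 — Angular frequency: ω = 2π·f = 2π·122 = 766.5 rad/s.
Step 2 — Component impedances:
  R1: Z = R = 50 Ω
  R2: Z = R = 4380 Ω
  C: Z = 1/(jωC) = -j/(ω·C) = 0 - j1.896e+05 Ω
Step 3 — Parallel branch: R2 || C = 1/(1/R2 + 1/C) = 4378 - j101.1 Ω.
Step 4 — Series with R1: Z_total = R1 + (R2 || C) = 4428 - j101.1 Ω = 4429∠-1.3° Ω.

Z = 4428 - j101.1 Ω = 4429∠-1.3° Ω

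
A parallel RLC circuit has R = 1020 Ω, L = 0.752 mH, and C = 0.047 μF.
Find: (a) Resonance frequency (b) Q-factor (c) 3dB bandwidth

Step 1 — Resonance: ω₀ = 1/√(LC) = 1/√(0.000752·4.7e-08) = 1.682e+05 rad/s.
Step 2 — f₀ = ω₀/(2π) = 2.677e+04 Hz.
Step 3 — Parallel Q: Q = R/(ω₀L) = 1020/(1.682e+05·0.000752) = 8.064.
Step 4 — Bandwidth: Δω = ω₀/Q = 2.086e+04 rad/s; BW = Δω/(2π) = 3320 Hz.

(a) f₀ = 2.677e+04 Hz  (b) Q = 8.064  (c) BW = 3320 Hz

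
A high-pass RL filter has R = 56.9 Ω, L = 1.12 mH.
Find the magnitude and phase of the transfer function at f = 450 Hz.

Step 1 — Angular frequency: ω = 2π·450 = 2827 rad/s.
Step 2 — Transfer function: H(jω) = jωL/(R + jωL).
Step 3 — Numerator jωL = j·3.167; denominator R + jωL = 56.9 + j3.167.
Step 4 — H = 0.003088 + j0.05548.
Step 5 — Magnitude: |H| = 0.05557 (-25.1 dB); phase: φ = 86.8°.

|H| = 0.05557 (-25.1 dB), φ = 86.8°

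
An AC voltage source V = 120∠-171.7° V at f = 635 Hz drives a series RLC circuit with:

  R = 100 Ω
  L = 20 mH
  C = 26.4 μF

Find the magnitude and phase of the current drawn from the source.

Step 1 — Angular frequency: ω = 2π·f = 2π·635 = 3990 rad/s.
Step 2 — Component impedances:
  R: Z = R = 100 Ω
  L: Z = jωL = j·3990·0.02 = 0 + j79.8 Ω
  C: Z = 1/(jωC) = -j/(ω·C) = 0 - j9.494 Ω
Step 3 — Series combination: Z_total = R + L + C = 100 + j70.3 Ω = 122.2∠35.1° Ω.
Step 4 — Source phasor: V = 120∠-171.7° V = -118.7 - j17.32 V.
Step 5 — Ohm's law: I = V / Z_total = (-118.7 - j17.32) / (100 + j70.3) = -0.8762 + j0.4427 A.
Step 6 — Convert to polar: |I| = 0.9817 A, ∠I = 153.2°.

I = 0.9817∠153.2° A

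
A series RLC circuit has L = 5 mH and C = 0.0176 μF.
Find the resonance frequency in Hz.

Step 1 — Resonance condition Im(Z)=0 gives ω₀ = 1/√(LC).
Step 2 — ω₀ = 1/√(0.005·1.76e-08) = 1.066e+05 rad/s.
Step 3 — f₀ = ω₀/(2π) = 1.697e+04 Hz.

f₀ = 1.697e+04 Hz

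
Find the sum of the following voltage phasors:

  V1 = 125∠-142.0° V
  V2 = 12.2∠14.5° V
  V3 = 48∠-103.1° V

Step 1 — Convert each phasor to rectangular form:
  V1 = 125·(cos(-142.0°) + j·sin(-142.0°)) = -98.5 - j76.96 V
  V2 = 12.2·(cos(14.5°) + j·sin(14.5°)) = 11.81 + j3.055 V
  V3 = 48·(cos(-103.1°) + j·sin(-103.1°)) = -10.88 - j46.75 V
Step 2 — Sum components: V_total = -97.57 - j120.7 V.
Step 3 — Convert to polar: |V_total| = 155.2 V, ∠V_total = -129.0°.

V_total = 155.2∠-129.0° V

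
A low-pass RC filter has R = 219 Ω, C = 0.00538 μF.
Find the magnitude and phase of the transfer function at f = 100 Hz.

Step 1 — Angular frequency: ω = 2π·100 = 628.3 rad/s.
Step 2 — Transfer function: H(jω) = 1/(1 + jωRC).
Step 3 — Denominator: 1 + jωRC = 1 + j·628.3·219·5.38e-09 = 1 + j0.0007403.
Step 4 — H = 1 - j0.0007403.
Step 5 — Magnitude: |H| = 1 (-0.0 dB); phase: φ = -0.0°.

|H| = 1 (-0.0 dB), φ = -0.0°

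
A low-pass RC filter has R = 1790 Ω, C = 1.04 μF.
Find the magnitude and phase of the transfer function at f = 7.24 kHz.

Step 1 — Angular frequency: ω = 2π·7240 = 4.549e+04 rad/s.
Step 2 — Transfer function: H(jω) = 1/(1 + jωRC).
Step 3 — Denominator: 1 + jωRC = 1 + j·4.549e+04·1790·1.04e-06 = 1 + j84.68.
Step 4 — H = 0.0001394 - j0.01181.
Step 5 — Magnitude: |H| = 0.01181 (-38.6 dB); phase: φ = -89.3°.

|H| = 0.01181 (-38.6 dB), φ = -89.3°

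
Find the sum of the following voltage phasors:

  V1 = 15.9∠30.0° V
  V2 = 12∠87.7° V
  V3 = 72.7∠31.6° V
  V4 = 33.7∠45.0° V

Step 1 — Convert each phasor to rectangular form:
  V1 = 15.9·(cos(30.0°) + j·sin(30.0°)) = 13.77 + j7.95 V
  V2 = 12·(cos(87.7°) + j·sin(87.7°)) = 0.4816 + j11.99 V
  V3 = 72.7·(cos(31.6°) + j·sin(31.6°)) = 61.92 + j38.09 V
  V4 = 33.7·(cos(45.0°) + j·sin(45.0°)) = 23.83 + j23.83 V
Step 2 — Sum components: V_total = 100 + j81.86 V.
Step 3 — Convert to polar: |V_total| = 129.2 V, ∠V_total = 39.3°.

V_total = 129.2∠39.3° V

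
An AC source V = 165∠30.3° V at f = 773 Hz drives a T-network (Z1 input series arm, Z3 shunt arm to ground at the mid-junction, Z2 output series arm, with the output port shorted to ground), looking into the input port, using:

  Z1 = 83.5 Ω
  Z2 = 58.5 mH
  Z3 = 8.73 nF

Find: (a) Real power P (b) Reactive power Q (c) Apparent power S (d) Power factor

Step 1 — Angular frequency: ω = 2π·f = 2π·773 = 4857 rad/s.
Step 2 — Component impedances:
  Z1: Z = R = 83.5 Ω
  Z2: Z = jωL = j·4857·0.0585 = 0 + j284.1 Ω
  Z3: Z = 1/(jωC) = -j/(ω·C) = 0 - j2.358e+04 Ω
Step 3 — With the output port shorted to ground, the output series arm Z2 runs from the junction to ground; the shunt arm Z3 also runs from the junction to ground. They appear in parallel: Z3 || Z2 = 0 + j287.6 Ω.
Step 4 — Series with input arm Z1: Z_in = Z1 + (Z3 || Z2) = 83.5 + j287.6 Ω = 299.5∠73.8° Ω.
Step 5 — Source phasor: V = 165∠30.3° V = 142.5 + j83.25 V.
Step 6 — Current: I = V / Z = 0.3996 - j0.3793 A = 0.551∠-43.5° A.
Step 7 — Complex power: S = V·I* = 25.35 + j87.31 VA.
Step 8 — Real power: P = Re(S) = 25.35 W.
Step 9 — Reactive power: Q = Im(S) = 87.31 VAR.
Step 10 — Apparent power: |S| = 90.91 VA.
Step 11 — Power factor: PF = P/|S| = 0.2788 (lagging).

(a) P = 25.35 W  (b) Q = 87.31 VAR  (c) S = 90.91 VA  (d) PF = 0.2788 (lagging)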